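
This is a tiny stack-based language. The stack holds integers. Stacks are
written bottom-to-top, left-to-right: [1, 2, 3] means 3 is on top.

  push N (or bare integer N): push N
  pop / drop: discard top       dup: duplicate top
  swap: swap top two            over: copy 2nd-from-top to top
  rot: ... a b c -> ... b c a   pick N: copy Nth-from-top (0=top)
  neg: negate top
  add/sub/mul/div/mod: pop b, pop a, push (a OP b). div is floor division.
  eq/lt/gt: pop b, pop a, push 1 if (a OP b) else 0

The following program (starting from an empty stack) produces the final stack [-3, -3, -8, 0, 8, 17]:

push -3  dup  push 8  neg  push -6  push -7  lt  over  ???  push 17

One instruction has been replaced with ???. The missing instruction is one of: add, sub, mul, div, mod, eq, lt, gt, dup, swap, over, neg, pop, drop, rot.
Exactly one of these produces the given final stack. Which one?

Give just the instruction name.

Stack before ???: [-3, -3, -8, 0, -8]
Stack after ???:  [-3, -3, -8, 0, 8]
The instruction that transforms [-3, -3, -8, 0, -8] -> [-3, -3, -8, 0, 8] is: neg

Answer: neg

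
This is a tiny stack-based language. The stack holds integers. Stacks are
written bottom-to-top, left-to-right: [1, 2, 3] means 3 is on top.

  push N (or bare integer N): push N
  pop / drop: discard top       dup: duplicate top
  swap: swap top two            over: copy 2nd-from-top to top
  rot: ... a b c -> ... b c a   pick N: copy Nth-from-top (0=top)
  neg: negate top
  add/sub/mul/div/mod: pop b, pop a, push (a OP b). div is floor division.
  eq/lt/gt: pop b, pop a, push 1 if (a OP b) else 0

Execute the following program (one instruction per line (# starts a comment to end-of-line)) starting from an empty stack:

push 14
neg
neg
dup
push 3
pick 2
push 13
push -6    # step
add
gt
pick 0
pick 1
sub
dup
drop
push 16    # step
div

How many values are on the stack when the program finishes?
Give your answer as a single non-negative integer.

Answer: 5

Derivation:
After 'push 14': stack = [14] (depth 1)
After 'neg': stack = [-14] (depth 1)
After 'neg': stack = [14] (depth 1)
After 'dup': stack = [14, 14] (depth 2)
After 'push 3': stack = [14, 14, 3] (depth 3)
After 'pick 2': stack = [14, 14, 3, 14] (depth 4)
After 'push 13': stack = [14, 14, 3, 14, 13] (depth 5)
After 'push -6': stack = [14, 14, 3, 14, 13, -6] (depth 6)
After 'add': stack = [14, 14, 3, 14, 7] (depth 5)
After 'gt': stack = [14, 14, 3, 1] (depth 4)
After 'pick 0': stack = [14, 14, 3, 1, 1] (depth 5)
After 'pick 1': stack = [14, 14, 3, 1, 1, 1] (depth 6)
After 'sub': stack = [14, 14, 3, 1, 0] (depth 5)
After 'dup': stack = [14, 14, 3, 1, 0, 0] (depth 6)
After 'drop': stack = [14, 14, 3, 1, 0] (depth 5)
After 'push 16': stack = [14, 14, 3, 1, 0, 16] (depth 6)
After 'div': stack = [14, 14, 3, 1, 0] (depth 5)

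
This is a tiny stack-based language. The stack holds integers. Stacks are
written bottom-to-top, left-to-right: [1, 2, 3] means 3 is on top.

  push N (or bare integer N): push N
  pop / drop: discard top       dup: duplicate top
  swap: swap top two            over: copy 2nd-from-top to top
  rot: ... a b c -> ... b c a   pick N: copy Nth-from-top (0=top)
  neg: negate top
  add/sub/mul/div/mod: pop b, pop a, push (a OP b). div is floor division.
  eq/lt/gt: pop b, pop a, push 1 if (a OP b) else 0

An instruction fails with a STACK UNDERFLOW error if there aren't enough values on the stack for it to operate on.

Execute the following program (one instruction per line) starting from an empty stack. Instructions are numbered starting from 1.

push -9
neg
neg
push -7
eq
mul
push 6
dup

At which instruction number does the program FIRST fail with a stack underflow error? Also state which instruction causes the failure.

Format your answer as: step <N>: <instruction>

Answer: step 6: mul

Derivation:
Step 1 ('push -9'): stack = [-9], depth = 1
Step 2 ('neg'): stack = [9], depth = 1
Step 3 ('neg'): stack = [-9], depth = 1
Step 4 ('push -7'): stack = [-9, -7], depth = 2
Step 5 ('eq'): stack = [0], depth = 1
Step 6 ('mul'): needs 2 value(s) but depth is 1 — STACK UNDERFLOW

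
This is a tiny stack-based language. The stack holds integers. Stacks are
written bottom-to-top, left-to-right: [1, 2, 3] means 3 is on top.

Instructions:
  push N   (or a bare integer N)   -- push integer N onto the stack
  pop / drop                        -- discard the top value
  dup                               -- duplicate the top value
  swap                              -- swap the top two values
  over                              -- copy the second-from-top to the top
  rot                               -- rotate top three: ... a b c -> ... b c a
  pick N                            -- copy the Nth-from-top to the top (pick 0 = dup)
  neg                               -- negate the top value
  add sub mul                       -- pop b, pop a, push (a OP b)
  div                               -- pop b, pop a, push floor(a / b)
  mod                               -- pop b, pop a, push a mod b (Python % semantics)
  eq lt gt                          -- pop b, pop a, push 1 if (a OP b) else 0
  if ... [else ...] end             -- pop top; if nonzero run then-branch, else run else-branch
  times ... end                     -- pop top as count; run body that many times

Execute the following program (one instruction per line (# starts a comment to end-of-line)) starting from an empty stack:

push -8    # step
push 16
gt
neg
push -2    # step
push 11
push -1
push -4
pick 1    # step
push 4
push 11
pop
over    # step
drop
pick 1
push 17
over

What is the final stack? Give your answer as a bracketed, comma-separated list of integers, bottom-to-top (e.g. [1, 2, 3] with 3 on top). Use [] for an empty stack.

Answer: [0, -2, 11, -1, -4, -1, 4, -1, 17, -1]

Derivation:
After 'push -8': [-8]
After 'push 16': [-8, 16]
After 'gt': [0]
After 'neg': [0]
After 'push -2': [0, -2]
After 'push 11': [0, -2, 11]
After 'push -1': [0, -2, 11, -1]
After 'push -4': [0, -2, 11, -1, -4]
After 'pick 1': [0, -2, 11, -1, -4, -1]
After 'push 4': [0, -2, 11, -1, -4, -1, 4]
After 'push 11': [0, -2, 11, -1, -4, -1, 4, 11]
After 'pop': [0, -2, 11, -1, -4, -1, 4]
After 'over': [0, -2, 11, -1, -4, -1, 4, -1]
After 'drop': [0, -2, 11, -1, -4, -1, 4]
After 'pick 1': [0, -2, 11, -1, -4, -1, 4, -1]
After 'push 17': [0, -2, 11, -1, -4, -1, 4, -1, 17]
After 'over': [0, -2, 11, -1, -4, -1, 4, -1, 17, -1]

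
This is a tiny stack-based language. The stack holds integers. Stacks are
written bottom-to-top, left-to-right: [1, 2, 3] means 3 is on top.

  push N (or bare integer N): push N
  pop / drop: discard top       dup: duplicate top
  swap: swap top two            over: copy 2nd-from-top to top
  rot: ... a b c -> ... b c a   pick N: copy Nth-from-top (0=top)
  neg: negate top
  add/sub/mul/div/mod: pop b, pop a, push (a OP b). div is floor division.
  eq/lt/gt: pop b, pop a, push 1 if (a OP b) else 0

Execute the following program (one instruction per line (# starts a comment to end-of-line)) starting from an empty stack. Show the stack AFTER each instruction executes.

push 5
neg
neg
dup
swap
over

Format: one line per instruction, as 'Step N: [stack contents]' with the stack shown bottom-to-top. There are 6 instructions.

Step 1: [5]
Step 2: [-5]
Step 3: [5]
Step 4: [5, 5]
Step 5: [5, 5]
Step 6: [5, 5, 5]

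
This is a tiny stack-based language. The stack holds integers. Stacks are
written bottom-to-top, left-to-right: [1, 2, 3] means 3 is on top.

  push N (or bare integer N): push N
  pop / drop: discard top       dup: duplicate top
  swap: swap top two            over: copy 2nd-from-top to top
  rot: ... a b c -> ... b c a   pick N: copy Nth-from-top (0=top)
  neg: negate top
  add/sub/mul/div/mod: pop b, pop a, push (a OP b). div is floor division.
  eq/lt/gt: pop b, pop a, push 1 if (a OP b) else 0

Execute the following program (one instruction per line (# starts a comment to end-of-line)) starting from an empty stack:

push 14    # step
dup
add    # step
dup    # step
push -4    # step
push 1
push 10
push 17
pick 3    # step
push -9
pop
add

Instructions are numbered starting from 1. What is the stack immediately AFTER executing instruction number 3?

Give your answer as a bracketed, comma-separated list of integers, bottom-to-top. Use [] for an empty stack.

Step 1 ('push 14'): [14]
Step 2 ('dup'): [14, 14]
Step 3 ('add'): [28]

Answer: [28]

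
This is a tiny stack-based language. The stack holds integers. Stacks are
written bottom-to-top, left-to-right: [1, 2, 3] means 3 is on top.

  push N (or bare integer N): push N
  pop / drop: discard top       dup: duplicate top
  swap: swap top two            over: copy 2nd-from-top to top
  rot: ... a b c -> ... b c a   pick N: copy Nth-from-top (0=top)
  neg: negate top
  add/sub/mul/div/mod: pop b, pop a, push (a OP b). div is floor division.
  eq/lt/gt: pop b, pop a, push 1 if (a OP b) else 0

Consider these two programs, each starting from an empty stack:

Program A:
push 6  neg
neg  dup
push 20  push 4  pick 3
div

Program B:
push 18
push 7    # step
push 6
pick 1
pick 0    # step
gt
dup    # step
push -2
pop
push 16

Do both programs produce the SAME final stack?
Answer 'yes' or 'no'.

Answer: no

Derivation:
Program A trace:
  After 'push 6': [6]
  After 'neg': [-6]
  After 'neg': [6]
  After 'dup': [6, 6]
  After 'push 20': [6, 6, 20]
  After 'push 4': [6, 6, 20, 4]
  After 'pick 3': [6, 6, 20, 4, 6]
  After 'div': [6, 6, 20, 0]
Program A final stack: [6, 6, 20, 0]

Program B trace:
  After 'push 18': [18]
  After 'push 7': [18, 7]
  After 'push 6': [18, 7, 6]
  After 'pick 1': [18, 7, 6, 7]
  After 'pick 0': [18, 7, 6, 7, 7]
  After 'gt': [18, 7, 6, 0]
  After 'dup': [18, 7, 6, 0, 0]
  After 'push -2': [18, 7, 6, 0, 0, -2]
  After 'pop': [18, 7, 6, 0, 0]
  After 'push 16': [18, 7, 6, 0, 0, 16]
Program B final stack: [18, 7, 6, 0, 0, 16]
Same: no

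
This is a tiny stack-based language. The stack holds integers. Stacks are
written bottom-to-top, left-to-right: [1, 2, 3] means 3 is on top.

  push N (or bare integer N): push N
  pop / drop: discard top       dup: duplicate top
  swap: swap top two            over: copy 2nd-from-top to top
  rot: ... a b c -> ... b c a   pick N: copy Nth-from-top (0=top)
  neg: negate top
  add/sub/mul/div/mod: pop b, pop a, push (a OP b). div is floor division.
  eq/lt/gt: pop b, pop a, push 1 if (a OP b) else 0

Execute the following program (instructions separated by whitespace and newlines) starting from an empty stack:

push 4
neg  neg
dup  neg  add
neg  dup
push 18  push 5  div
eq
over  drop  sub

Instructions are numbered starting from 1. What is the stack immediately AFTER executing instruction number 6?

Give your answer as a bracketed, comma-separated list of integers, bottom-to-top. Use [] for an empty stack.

Step 1 ('push 4'): [4]
Step 2 ('neg'): [-4]
Step 3 ('neg'): [4]
Step 4 ('dup'): [4, 4]
Step 5 ('neg'): [4, -4]
Step 6 ('add'): [0]

Answer: [0]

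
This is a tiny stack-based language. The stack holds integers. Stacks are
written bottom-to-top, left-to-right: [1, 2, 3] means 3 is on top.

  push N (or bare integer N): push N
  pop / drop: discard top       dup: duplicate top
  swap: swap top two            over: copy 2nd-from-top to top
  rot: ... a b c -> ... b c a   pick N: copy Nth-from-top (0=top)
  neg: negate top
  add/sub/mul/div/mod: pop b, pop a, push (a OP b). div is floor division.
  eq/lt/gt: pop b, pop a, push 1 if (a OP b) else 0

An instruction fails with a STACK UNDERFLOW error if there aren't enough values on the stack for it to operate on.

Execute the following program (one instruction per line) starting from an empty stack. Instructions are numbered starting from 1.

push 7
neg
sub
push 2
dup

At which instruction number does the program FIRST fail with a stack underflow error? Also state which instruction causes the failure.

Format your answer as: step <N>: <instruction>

Step 1 ('push 7'): stack = [7], depth = 1
Step 2 ('neg'): stack = [-7], depth = 1
Step 3 ('sub'): needs 2 value(s) but depth is 1 — STACK UNDERFLOW

Answer: step 3: sub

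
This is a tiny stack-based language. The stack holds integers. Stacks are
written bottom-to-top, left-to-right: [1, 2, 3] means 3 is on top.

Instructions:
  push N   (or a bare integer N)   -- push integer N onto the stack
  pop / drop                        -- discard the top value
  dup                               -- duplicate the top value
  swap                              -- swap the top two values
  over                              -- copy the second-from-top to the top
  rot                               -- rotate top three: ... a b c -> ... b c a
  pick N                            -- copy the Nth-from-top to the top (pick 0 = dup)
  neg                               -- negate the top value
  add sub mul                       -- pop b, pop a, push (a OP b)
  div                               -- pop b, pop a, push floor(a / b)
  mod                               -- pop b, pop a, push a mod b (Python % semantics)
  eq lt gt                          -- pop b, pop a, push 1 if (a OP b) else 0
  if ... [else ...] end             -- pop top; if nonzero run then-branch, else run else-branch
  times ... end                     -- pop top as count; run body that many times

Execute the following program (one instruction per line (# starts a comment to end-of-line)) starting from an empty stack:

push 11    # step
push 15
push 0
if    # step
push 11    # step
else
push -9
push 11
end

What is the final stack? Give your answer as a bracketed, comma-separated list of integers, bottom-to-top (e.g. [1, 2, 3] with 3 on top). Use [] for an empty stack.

Answer: [11, 15, -9, 11]

Derivation:
After 'push 11': [11]
After 'push 15': [11, 15]
After 'push 0': [11, 15, 0]
After 'if': [11, 15]
After 'push -9': [11, 15, -9]
After 'push 11': [11, 15, -9, 11]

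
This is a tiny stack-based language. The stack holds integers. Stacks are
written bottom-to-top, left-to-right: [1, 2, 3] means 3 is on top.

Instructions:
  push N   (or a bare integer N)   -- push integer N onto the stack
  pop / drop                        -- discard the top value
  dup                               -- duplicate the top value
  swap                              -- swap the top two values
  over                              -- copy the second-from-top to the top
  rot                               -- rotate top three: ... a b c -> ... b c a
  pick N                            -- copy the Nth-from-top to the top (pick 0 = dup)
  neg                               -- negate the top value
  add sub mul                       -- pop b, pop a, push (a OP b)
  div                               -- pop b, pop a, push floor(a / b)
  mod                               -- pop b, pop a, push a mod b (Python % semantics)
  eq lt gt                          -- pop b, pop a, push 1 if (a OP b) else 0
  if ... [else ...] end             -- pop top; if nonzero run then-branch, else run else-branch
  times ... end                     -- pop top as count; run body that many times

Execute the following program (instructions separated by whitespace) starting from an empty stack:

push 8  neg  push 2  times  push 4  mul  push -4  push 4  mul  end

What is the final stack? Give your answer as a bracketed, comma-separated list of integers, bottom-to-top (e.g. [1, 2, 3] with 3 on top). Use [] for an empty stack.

After 'push 8': [8]
After 'neg': [-8]
After 'push 2': [-8, 2]
After 'times': [-8]
After 'push 4': [-8, 4]
After 'mul': [-32]
After 'push -4': [-32, -4]
After 'push 4': [-32, -4, 4]
After 'mul': [-32, -16]
After 'push 4': [-32, -16, 4]
After 'mul': [-32, -64]
After 'push -4': [-32, -64, -4]
After 'push 4': [-32, -64, -4, 4]
After 'mul': [-32, -64, -16]

Answer: [-32, -64, -16]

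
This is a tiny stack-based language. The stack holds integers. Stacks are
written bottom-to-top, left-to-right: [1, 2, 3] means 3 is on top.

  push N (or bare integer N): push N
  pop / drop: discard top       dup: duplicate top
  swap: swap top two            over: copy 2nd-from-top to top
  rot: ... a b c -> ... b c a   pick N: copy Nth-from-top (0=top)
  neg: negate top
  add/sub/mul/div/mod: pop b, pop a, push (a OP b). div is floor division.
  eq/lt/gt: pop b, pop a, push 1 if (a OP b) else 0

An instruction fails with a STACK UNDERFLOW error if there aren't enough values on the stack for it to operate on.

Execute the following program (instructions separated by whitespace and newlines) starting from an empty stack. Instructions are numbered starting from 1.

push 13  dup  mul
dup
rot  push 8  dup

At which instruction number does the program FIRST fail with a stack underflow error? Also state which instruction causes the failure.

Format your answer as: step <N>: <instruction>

Answer: step 5: rot

Derivation:
Step 1 ('push 13'): stack = [13], depth = 1
Step 2 ('dup'): stack = [13, 13], depth = 2
Step 3 ('mul'): stack = [169], depth = 1
Step 4 ('dup'): stack = [169, 169], depth = 2
Step 5 ('rot'): needs 3 value(s) but depth is 2 — STACK UNDERFLOW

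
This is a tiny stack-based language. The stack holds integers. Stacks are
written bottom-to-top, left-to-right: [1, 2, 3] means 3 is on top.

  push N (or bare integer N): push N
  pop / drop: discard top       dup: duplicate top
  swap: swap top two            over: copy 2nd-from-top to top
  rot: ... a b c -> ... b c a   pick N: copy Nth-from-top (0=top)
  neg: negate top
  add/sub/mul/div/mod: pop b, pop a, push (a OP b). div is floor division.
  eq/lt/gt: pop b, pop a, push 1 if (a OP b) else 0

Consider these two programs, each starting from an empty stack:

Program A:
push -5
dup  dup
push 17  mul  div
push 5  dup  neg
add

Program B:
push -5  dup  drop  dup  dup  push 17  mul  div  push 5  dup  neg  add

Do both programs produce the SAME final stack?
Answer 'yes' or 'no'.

Program A trace:
  After 'push -5': [-5]
  After 'dup': [-5, -5]
  After 'dup': [-5, -5, -5]
  After 'push 17': [-5, -5, -5, 17]
  After 'mul': [-5, -5, -85]
  After 'div': [-5, 0]
  After 'push 5': [-5, 0, 5]
  After 'dup': [-5, 0, 5, 5]
  After 'neg': [-5, 0, 5, -5]
  After 'add': [-5, 0, 0]
Program A final stack: [-5, 0, 0]

Program B trace:
  After 'push -5': [-5]
  After 'dup': [-5, -5]
  After 'drop': [-5]
  After 'dup': [-5, -5]
  After 'dup': [-5, -5, -5]
  After 'push 17': [-5, -5, -5, 17]
  After 'mul': [-5, -5, -85]
  After 'div': [-5, 0]
  After 'push 5': [-5, 0, 5]
  After 'dup': [-5, 0, 5, 5]
  After 'neg': [-5, 0, 5, -5]
  After 'add': [-5, 0, 0]
Program B final stack: [-5, 0, 0]
Same: yes

Answer: yes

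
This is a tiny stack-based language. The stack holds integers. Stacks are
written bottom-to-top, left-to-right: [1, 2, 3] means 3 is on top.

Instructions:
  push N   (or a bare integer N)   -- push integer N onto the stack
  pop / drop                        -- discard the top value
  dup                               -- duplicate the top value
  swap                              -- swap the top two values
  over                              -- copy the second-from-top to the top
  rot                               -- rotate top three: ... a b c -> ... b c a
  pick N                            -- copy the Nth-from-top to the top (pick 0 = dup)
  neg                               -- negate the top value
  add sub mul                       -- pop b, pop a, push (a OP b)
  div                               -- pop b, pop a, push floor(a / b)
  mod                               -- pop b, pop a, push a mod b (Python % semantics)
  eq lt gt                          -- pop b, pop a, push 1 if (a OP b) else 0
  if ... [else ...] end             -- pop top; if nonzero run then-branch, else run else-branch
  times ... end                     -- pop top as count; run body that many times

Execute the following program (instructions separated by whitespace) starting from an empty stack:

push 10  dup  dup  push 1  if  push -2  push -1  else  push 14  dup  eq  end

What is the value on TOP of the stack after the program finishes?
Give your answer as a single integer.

Answer: -1

Derivation:
After 'push 10': [10]
After 'dup': [10, 10]
After 'dup': [10, 10, 10]
After 'push 1': [10, 10, 10, 1]
After 'if': [10, 10, 10]
After 'push -2': [10, 10, 10, -2]
After 'push -1': [10, 10, 10, -2, -1]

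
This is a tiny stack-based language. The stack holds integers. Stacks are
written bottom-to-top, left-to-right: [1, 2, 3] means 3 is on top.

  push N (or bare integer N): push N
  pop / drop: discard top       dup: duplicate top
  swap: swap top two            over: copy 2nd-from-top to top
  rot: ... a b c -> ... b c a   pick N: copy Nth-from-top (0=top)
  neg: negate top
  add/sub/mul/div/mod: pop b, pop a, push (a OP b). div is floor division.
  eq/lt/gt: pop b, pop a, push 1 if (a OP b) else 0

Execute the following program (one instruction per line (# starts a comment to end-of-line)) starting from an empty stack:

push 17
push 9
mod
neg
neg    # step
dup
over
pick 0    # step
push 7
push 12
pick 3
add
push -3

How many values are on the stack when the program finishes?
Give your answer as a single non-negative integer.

Answer: 7

Derivation:
After 'push 17': stack = [17] (depth 1)
After 'push 9': stack = [17, 9] (depth 2)
After 'mod': stack = [8] (depth 1)
After 'neg': stack = [-8] (depth 1)
After 'neg': stack = [8] (depth 1)
After 'dup': stack = [8, 8] (depth 2)
After 'over': stack = [8, 8, 8] (depth 3)
After 'pick 0': stack = [8, 8, 8, 8] (depth 4)
After 'push 7': stack = [8, 8, 8, 8, 7] (depth 5)
After 'push 12': stack = [8, 8, 8, 8, 7, 12] (depth 6)
After 'pick 3': stack = [8, 8, 8, 8, 7, 12, 8] (depth 7)
After 'add': stack = [8, 8, 8, 8, 7, 20] (depth 6)
After 'push -3': stack = [8, 8, 8, 8, 7, 20, -3] (depth 7)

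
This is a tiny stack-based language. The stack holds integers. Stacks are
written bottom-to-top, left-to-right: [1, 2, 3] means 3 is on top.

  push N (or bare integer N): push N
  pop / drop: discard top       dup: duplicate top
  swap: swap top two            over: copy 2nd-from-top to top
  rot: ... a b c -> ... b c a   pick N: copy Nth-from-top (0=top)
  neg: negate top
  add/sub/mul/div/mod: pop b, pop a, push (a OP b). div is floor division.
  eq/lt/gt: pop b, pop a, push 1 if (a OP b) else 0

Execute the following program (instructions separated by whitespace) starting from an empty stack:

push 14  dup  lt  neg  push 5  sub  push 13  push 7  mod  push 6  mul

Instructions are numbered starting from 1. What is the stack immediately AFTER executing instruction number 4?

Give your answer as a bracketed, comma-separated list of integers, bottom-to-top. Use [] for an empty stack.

Step 1 ('push 14'): [14]
Step 2 ('dup'): [14, 14]
Step 3 ('lt'): [0]
Step 4 ('neg'): [0]

Answer: [0]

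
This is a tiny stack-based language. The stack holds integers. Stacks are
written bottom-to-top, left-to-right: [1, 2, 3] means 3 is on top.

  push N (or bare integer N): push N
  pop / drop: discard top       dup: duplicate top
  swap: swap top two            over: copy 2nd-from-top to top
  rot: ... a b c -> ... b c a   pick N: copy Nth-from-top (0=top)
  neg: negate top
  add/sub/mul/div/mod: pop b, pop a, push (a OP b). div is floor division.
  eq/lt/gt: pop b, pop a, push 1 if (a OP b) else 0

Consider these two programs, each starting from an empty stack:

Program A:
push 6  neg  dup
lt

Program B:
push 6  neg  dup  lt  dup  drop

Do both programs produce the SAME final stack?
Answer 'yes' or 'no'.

Program A trace:
  After 'push 6': [6]
  After 'neg': [-6]
  After 'dup': [-6, -6]
  After 'lt': [0]
Program A final stack: [0]

Program B trace:
  After 'push 6': [6]
  After 'neg': [-6]
  After 'dup': [-6, -6]
  After 'lt': [0]
  After 'dup': [0, 0]
  After 'drop': [0]
Program B final stack: [0]
Same: yes

Answer: yes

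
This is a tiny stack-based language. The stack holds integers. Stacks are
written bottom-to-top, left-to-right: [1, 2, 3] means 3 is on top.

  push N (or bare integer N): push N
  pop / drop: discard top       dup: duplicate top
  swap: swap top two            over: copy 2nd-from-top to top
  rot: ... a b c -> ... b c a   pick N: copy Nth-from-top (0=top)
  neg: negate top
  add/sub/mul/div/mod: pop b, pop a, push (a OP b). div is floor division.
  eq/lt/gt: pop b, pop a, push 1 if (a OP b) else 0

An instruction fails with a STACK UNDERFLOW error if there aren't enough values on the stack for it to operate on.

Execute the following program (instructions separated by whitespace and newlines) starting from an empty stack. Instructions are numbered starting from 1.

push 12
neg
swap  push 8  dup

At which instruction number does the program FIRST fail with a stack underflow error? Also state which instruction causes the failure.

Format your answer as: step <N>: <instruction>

Step 1 ('push 12'): stack = [12], depth = 1
Step 2 ('neg'): stack = [-12], depth = 1
Step 3 ('swap'): needs 2 value(s) but depth is 1 — STACK UNDERFLOW

Answer: step 3: swap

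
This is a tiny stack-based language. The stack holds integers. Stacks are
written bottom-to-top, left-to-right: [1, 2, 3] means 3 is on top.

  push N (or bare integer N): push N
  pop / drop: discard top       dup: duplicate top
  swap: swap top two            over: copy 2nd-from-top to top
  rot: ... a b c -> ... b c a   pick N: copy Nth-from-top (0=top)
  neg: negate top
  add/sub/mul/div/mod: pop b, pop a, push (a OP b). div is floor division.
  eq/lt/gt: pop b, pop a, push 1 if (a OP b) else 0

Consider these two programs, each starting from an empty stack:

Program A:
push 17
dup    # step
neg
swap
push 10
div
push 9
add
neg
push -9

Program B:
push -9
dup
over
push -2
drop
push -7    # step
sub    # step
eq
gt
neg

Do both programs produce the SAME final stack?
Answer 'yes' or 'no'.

Program A trace:
  After 'push 17': [17]
  After 'dup': [17, 17]
  After 'neg': [17, -17]
  After 'swap': [-17, 17]
  After 'push 10': [-17, 17, 10]
  After 'div': [-17, 1]
  After 'push 9': [-17, 1, 9]
  After 'add': [-17, 10]
  After 'neg': [-17, -10]
  After 'push -9': [-17, -10, -9]
Program A final stack: [-17, -10, -9]

Program B trace:
  After 'push -9': [-9]
  After 'dup': [-9, -9]
  After 'over': [-9, -9, -9]
  After 'push -2': [-9, -9, -9, -2]
  After 'drop': [-9, -9, -9]
  After 'push -7': [-9, -9, -9, -7]
  After 'sub': [-9, -9, -2]
  After 'eq': [-9, 0]
  After 'gt': [0]
  After 'neg': [0]
Program B final stack: [0]
Same: no

Answer: no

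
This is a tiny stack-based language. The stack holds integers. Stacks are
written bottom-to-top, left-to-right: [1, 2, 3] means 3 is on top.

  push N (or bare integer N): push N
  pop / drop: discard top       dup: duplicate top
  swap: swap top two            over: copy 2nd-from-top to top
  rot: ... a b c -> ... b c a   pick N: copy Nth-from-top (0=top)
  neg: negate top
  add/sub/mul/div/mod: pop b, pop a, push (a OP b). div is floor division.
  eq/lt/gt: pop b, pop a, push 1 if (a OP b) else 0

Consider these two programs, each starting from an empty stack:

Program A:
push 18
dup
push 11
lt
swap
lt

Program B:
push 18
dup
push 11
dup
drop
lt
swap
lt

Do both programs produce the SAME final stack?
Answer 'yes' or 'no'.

Program A trace:
  After 'push 18': [18]
  After 'dup': [18, 18]
  After 'push 11': [18, 18, 11]
  After 'lt': [18, 0]
  After 'swap': [0, 18]
  After 'lt': [1]
Program A final stack: [1]

Program B trace:
  After 'push 18': [18]
  After 'dup': [18, 18]
  After 'push 11': [18, 18, 11]
  After 'dup': [18, 18, 11, 11]
  After 'drop': [18, 18, 11]
  After 'lt': [18, 0]
  After 'swap': [0, 18]
  After 'lt': [1]
Program B final stack: [1]
Same: yes

Answer: yes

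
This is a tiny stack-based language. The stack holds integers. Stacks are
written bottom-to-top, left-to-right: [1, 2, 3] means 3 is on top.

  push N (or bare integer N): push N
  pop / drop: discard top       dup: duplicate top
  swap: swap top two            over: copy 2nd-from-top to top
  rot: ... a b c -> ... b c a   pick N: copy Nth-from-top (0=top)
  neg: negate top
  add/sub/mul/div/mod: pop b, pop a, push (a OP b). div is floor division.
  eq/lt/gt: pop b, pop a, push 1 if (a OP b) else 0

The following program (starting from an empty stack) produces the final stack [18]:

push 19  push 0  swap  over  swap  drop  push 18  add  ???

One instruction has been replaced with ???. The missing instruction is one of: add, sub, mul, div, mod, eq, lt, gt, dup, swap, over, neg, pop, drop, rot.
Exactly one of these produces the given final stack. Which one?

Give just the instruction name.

Stack before ???: [0, 18]
Stack after ???:  [18]
The instruction that transforms [0, 18] -> [18] is: add

Answer: add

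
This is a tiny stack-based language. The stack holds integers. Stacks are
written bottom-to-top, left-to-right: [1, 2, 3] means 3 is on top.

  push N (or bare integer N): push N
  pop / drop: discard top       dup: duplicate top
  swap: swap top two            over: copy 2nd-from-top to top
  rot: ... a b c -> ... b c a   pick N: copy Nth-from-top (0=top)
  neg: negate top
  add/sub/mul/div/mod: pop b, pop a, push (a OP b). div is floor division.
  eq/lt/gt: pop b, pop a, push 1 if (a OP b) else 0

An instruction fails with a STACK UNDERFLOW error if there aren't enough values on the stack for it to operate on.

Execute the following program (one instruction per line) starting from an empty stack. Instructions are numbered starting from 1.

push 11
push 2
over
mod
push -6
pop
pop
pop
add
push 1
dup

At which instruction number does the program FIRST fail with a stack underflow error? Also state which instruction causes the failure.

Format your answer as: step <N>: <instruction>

Step 1 ('push 11'): stack = [11], depth = 1
Step 2 ('push 2'): stack = [11, 2], depth = 2
Step 3 ('over'): stack = [11, 2, 11], depth = 3
Step 4 ('mod'): stack = [11, 2], depth = 2
Step 5 ('push -6'): stack = [11, 2, -6], depth = 3
Step 6 ('pop'): stack = [11, 2], depth = 2
Step 7 ('pop'): stack = [11], depth = 1
Step 8 ('pop'): stack = [], depth = 0
Step 9 ('add'): needs 2 value(s) but depth is 0 — STACK UNDERFLOW

Answer: step 9: add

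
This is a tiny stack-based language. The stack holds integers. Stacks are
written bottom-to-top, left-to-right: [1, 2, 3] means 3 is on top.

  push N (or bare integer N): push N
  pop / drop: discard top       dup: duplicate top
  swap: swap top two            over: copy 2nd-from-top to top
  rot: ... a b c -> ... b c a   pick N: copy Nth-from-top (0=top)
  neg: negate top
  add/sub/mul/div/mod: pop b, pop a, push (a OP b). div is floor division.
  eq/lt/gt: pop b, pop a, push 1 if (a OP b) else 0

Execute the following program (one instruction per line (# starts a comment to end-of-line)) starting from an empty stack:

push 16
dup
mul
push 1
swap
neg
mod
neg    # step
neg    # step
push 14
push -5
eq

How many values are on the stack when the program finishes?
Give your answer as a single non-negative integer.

Answer: 2

Derivation:
After 'push 16': stack = [16] (depth 1)
After 'dup': stack = [16, 16] (depth 2)
After 'mul': stack = [256] (depth 1)
After 'push 1': stack = [256, 1] (depth 2)
After 'swap': stack = [1, 256] (depth 2)
After 'neg': stack = [1, -256] (depth 2)
After 'mod': stack = [-255] (depth 1)
After 'neg': stack = [255] (depth 1)
After 'neg': stack = [-255] (depth 1)
After 'push 14': stack = [-255, 14] (depth 2)
After 'push -5': stack = [-255, 14, -5] (depth 3)
After 'eq': stack = [-255, 0] (depth 2)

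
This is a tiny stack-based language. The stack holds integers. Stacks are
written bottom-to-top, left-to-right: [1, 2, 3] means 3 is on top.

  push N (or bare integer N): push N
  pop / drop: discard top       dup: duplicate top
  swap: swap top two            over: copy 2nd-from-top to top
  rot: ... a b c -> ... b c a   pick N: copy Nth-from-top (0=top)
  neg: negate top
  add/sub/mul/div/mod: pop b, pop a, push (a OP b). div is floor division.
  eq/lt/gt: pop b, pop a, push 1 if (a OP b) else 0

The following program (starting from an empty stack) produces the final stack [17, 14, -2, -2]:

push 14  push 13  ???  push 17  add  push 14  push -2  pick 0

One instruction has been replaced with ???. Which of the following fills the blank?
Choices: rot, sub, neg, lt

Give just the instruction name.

Answer: lt

Derivation:
Stack before ???: [14, 13]
Stack after ???:  [0]
Checking each choice:
  rot: stack underflow (need 3, have 2)
  sub: produces [18, 14, -2, -2]
  neg: produces [14, 4, 14, -2, -2]
  lt: MATCH


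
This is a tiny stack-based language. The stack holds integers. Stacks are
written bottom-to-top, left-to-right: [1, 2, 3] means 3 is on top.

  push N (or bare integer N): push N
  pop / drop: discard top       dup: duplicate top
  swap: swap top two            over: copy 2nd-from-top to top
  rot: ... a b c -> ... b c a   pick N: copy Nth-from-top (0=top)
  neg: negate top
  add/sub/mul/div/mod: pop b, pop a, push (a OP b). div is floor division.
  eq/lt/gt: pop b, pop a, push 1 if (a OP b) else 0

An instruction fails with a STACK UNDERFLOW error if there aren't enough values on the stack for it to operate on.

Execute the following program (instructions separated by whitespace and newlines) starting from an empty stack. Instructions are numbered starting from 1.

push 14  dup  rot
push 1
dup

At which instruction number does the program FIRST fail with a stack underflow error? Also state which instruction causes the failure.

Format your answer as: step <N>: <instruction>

Step 1 ('push 14'): stack = [14], depth = 1
Step 2 ('dup'): stack = [14, 14], depth = 2
Step 3 ('rot'): needs 3 value(s) but depth is 2 — STACK UNDERFLOW

Answer: step 3: rot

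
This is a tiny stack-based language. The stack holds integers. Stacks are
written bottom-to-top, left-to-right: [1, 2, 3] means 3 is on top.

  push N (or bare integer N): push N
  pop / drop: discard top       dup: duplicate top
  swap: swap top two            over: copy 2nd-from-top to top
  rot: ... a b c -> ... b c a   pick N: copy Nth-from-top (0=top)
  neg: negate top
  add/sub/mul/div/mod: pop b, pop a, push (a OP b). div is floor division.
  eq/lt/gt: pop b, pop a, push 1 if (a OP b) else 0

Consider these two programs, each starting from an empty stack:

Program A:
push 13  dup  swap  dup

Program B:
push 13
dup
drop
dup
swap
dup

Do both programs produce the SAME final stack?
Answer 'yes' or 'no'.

Answer: yes

Derivation:
Program A trace:
  After 'push 13': [13]
  After 'dup': [13, 13]
  After 'swap': [13, 13]
  After 'dup': [13, 13, 13]
Program A final stack: [13, 13, 13]

Program B trace:
  After 'push 13': [13]
  After 'dup': [13, 13]
  After 'drop': [13]
  After 'dup': [13, 13]
  After 'swap': [13, 13]
  After 'dup': [13, 13, 13]
Program B final stack: [13, 13, 13]
Same: yes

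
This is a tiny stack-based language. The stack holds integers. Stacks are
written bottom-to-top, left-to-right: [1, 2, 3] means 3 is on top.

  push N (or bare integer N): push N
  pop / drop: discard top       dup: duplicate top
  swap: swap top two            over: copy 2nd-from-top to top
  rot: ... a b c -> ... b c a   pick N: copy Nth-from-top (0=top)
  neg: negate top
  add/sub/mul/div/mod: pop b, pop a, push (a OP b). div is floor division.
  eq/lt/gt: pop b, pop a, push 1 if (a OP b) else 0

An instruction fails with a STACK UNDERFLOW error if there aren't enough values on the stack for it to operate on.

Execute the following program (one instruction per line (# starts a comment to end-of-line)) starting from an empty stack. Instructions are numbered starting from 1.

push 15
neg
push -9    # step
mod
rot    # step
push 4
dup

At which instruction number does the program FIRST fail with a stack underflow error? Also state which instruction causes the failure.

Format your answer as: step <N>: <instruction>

Answer: step 5: rot

Derivation:
Step 1 ('push 15'): stack = [15], depth = 1
Step 2 ('neg'): stack = [-15], depth = 1
Step 3 ('push -9'): stack = [-15, -9], depth = 2
Step 4 ('mod'): stack = [-6], depth = 1
Step 5 ('rot'): needs 3 value(s) but depth is 1 — STACK UNDERFLOW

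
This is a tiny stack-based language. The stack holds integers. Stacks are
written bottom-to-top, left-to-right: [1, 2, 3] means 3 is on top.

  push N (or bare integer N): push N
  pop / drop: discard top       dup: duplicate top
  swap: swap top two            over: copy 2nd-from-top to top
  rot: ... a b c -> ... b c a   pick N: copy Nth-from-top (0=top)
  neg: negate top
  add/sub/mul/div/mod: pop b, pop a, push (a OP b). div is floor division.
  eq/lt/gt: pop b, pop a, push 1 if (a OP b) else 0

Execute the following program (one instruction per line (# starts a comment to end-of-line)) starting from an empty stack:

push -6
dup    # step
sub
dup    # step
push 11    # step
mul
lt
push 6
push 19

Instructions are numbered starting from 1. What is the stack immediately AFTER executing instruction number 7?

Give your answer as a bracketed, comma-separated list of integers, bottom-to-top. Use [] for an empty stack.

Step 1 ('push -6'): [-6]
Step 2 ('dup'): [-6, -6]
Step 3 ('sub'): [0]
Step 4 ('dup'): [0, 0]
Step 5 ('push 11'): [0, 0, 11]
Step 6 ('mul'): [0, 0]
Step 7 ('lt'): [0]

Answer: [0]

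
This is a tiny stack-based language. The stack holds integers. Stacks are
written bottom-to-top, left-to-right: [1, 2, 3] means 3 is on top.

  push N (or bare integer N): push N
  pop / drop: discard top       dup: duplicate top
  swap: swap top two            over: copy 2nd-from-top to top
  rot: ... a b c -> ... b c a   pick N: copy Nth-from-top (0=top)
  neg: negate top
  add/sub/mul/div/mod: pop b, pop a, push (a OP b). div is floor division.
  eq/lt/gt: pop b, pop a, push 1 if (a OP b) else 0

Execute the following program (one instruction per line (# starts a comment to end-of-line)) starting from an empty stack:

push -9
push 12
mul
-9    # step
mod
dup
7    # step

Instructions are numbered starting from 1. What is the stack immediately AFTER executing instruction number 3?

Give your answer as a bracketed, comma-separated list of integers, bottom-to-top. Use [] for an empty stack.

Step 1 ('push -9'): [-9]
Step 2 ('push 12'): [-9, 12]
Step 3 ('mul'): [-108]

Answer: [-108]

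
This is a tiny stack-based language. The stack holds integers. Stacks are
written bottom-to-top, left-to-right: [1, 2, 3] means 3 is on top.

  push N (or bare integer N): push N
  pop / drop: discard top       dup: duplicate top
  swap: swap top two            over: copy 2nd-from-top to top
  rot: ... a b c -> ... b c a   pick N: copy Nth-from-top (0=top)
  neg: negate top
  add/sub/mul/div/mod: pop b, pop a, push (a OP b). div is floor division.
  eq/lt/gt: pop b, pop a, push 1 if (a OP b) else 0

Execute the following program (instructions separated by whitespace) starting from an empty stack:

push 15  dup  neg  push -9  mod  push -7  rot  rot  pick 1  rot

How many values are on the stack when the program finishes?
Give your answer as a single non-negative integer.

After 'push 15': stack = [15] (depth 1)
After 'dup': stack = [15, 15] (depth 2)
After 'neg': stack = [15, -15] (depth 2)
After 'push -9': stack = [15, -15, -9] (depth 3)
After 'mod': stack = [15, -6] (depth 2)
After 'push -7': stack = [15, -6, -7] (depth 3)
After 'rot': stack = [-6, -7, 15] (depth 3)
After 'rot': stack = [-7, 15, -6] (depth 3)
After 'pick 1': stack = [-7, 15, -6, 15] (depth 4)
After 'rot': stack = [-7, -6, 15, 15] (depth 4)

Answer: 4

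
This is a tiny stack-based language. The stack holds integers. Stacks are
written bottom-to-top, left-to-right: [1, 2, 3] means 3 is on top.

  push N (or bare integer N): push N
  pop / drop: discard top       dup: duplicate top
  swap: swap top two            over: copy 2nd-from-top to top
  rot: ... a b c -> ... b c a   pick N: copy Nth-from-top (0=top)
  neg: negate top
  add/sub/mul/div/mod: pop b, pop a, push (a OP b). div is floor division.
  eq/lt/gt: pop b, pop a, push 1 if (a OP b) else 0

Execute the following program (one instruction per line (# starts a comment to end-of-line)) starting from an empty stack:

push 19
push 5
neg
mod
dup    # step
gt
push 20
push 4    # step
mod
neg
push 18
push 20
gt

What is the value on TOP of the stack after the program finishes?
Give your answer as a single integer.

Answer: 0

Derivation:
After 'push 19': [19]
After 'push 5': [19, 5]
After 'neg': [19, -5]
After 'mod': [-1]
After 'dup': [-1, -1]
After 'gt': [0]
After 'push 20': [0, 20]
After 'push 4': [0, 20, 4]
After 'mod': [0, 0]
After 'neg': [0, 0]
After 'push 18': [0, 0, 18]
After 'push 20': [0, 0, 18, 20]
After 'gt': [0, 0, 0]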